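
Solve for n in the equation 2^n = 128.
7
2^7 = 128, so n = 7.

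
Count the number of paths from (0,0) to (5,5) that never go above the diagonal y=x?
42
Counted by the Catalan number C_5: C_5 = C(10,5)/(5+1) = 252/6 = 42.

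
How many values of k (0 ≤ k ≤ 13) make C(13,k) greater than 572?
6
Row 13 is unimodal and symmetric about k=13/2. C(13,3)=286 ≤ 572; C(13,4)=715 > 572; by symmetry C(13,k) > 572 for k = 4..9. That's 9 - 4 + 1 = 6 values.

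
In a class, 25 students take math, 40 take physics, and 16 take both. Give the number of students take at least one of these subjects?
49

Solution: |A∪B| = |A|+|B|-|A∩B| = 25+40-16 = 49.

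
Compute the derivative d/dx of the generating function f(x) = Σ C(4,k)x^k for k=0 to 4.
Σ k·C(4,k)x^(k-1) for k=1 to 4

Term-by-term differentiation gives Σ k·C(4,k)x^{k-1} for k=1 to 4.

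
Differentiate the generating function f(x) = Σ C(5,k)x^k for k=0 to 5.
Σ k·C(5,k)x^(k-1) for k=1 to 5

Reasoning: Term-by-term differentiation gives Σ k·C(5,k)x^{k-1} for k=1 to 5.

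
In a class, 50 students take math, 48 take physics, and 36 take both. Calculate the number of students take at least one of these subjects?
|A∪B| = |A|+|B|-|A∩B| = 50+48-36 = 62.
Final answer: 62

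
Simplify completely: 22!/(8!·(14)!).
319,770

Solution: This is C(22,8) = 319,770.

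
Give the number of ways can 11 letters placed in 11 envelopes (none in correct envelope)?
14,684,570

Explanation: Using D(n) = (n-1)[D(n-1) + D(n-2)]:
D(11) = (11-1) × [D(10) + D(9)]
      = 10 × [1334961 + 133496]
      = 10 × 1468457
      = 14,684,570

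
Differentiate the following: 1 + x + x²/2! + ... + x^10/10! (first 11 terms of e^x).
1 + x + x²/2! + ... + x^9/9!

Explanation: Differentiating term by term gives the first 10 terms of e^x.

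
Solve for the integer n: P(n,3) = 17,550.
27

Explanation: P(n,3) = n(n−1)(n−2) is increasing in n; n(n−1)(n−2) ≈ (n−1)^3 = 17,550 gives n ≈ 27.0. Check: P(25,3) = 13,800, P(26,3) = 15,600, P(27,3) = 17,550 ✓. So n = 27.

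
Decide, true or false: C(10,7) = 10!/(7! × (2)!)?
The correct denominator is 7!×3!, giving C(10,7) = 120; the stated RHS is 10!/(7!×2!) = 360 ≠ 120, so the statement does not hold.

Answer: False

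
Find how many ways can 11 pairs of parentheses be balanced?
58,786

Working:
Using the Catalan number formula: C_n = C(2n, n) / (n+1)
C_11 = C(22, 11) / (11+1)
     = 705432 / 12
     = 58,786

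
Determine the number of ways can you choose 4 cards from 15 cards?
1,365

Solution: C(15,4) = 15! / (4! × (15-4)!)
         = 15! / (4! × 11!)
         = 1,365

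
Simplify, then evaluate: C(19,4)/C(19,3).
4

Solution: C(n,k+1)/C(n,k) = (n−k)/(k+1). Here (19−3)/(3+1) = 16/4 = 4.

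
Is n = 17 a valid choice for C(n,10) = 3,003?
No
C(17,10) = 17·16·15·14·13·12·11·10·9·8/10! = 70,572,902,400/3,628,800 = 19,448, which does not equal 3,003.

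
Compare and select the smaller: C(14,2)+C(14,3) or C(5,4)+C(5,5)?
C(5,4)+C(5,5)

First=455, Second=6.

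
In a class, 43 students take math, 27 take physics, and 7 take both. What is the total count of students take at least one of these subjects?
|A∪B| = |A|+|B|-|A∩B| = 43+27-7 = 63.

Answer: 63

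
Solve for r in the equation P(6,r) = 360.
P(6,r) = 6·5·…·(6−r+1), a product of r factors. Multiplying down from 6: 6 = 6; 6·5 = 30; 6·5·4 = 120; 6·5·4·3 = 360 ✓ (4 factors). So r = 4.
Final answer: 4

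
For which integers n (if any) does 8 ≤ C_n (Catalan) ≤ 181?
4, 5, 6
C_3=5; C_4=14; C_5=42; C_6=132; C_7=429. So valid n = 4, 5, 6.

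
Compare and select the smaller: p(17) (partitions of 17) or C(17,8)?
p(17)

Reasoning: Pentagonal recurrence p(n) = p(n−1) + p(n−2) − p(n−5) − p(n−7) + …: p(17) = p(16) + p(15) − p(12) − p(10) + p(5) + p(2) = 231 + 176 − 77 − 42 + 7 + 2 = 297; C(17,8) = 24,310.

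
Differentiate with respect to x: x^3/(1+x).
(3x^2(1+x) - x^3)/(1+x)²

Working:
Quotient rule: [3x^{2}(1+x) - x^3]/(1+x)².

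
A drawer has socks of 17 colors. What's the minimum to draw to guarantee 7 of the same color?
103

Solution: Worst case: 6 of each = 102. One more: 103.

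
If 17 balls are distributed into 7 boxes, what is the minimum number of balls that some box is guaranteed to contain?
3

Working:
Pigeonhole: ⌈17/7⌉ = 3.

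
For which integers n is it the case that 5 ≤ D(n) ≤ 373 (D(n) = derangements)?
4, 5, 6

Explanation: Using D(n) = (n−1)[D(n−1) + D(n−2)] with D(1)=0, D(2)=1: D(3)=2; D(4)=9; D(5)=44; D(6)=265; D(7)=1,854. So valid n = 4, 5, 6.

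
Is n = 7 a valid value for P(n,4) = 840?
P(7,4) = 7·6·5·4 = 840, which equals 840.

Answer: Yes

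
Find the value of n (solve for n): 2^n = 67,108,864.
26

Working:
67,108,864 = 1,024 × 1,024 × 64 = 2^10 × 2^10 × 2^6 = 2^26, so n = 26.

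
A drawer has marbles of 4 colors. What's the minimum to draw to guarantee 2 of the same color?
5
Worst case: 1 of each = 4. One more: 5.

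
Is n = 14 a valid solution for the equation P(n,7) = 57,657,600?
No

Explanation: P(14,7) = 14·13·12·11·10·9·8 = 17,297,280, which does not equal 57,657,600.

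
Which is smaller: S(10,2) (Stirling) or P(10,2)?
P(10,2)

Reasoning: S(10,2) = 2·S(9,2) + S(9,1) = 2·255 + 1 = 511; P(10,2) = 90.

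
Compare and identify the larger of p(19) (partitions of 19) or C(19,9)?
C(19,9)

Solution: Pentagonal recurrence p(n) = p(n−1) + p(n−2) − p(n−5) − p(n−7) + …: p(19) = p(18) + p(17) − p(14) − p(12) + p(7) + p(4) = 385 + 297 − 135 − 77 + 15 + 5 = 490; C(19,9) = 92,378.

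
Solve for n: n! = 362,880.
9

n! is strictly increasing. 7! = 5,040, 8! = 40,320, 9! = 362,880 ✓. So n = 9.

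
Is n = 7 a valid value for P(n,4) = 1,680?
No

Reasoning: P(7,4) = 7·6·5·4 = 840, which does not equal 1,680.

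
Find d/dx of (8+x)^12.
12(8+x)^11

Explanation: Using the power rule: d/dx (8+x)^12 = 12(8+x)^{11}.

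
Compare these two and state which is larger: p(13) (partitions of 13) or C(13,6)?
C(13,6)

Reasoning: Pentagonal recurrence p(n) = p(n−1) + p(n−2) − p(n−5) − p(n−7) + …: p(13) = p(12) + p(11) − p(8) − p(6) + p(1) = 77 + 56 − 22 − 11 + 1 = 101; C(13,6) = 1,716.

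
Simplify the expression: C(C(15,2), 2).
5,460
C(15,2) = 105, then C(105, 2) = 5,460.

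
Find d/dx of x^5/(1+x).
(5x^4(1+x) - x^5)/(1+x)²

Reasoning: Quotient rule: [5x^{4}(1+x) - x^5]/(1+x)².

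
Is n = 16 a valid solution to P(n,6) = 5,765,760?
Yes
P(16,6) = 16·15·14·13·12·11 = 5,765,760, which equals 5,765,760.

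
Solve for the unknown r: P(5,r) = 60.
3

P(5,r) = 5·4·…·(5−r+1), a product of r factors. Multiplying down from 5: 5 = 5; 5·4 = 20; 5·4·3 = 60 ✓ (3 factors). So r = 3.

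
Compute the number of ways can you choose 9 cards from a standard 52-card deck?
3,679,075,400

Solution: C(52,9) = 3,679,075,400.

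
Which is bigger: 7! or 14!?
14!

Solution: 7!=5,040, 14!=87,178,291,200. 14! > 7!.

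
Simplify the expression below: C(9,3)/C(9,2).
7/3

C(n,k+1)/C(n,k) = (n−k)/(k+1). Here (9−2)/(2+1) = 7/3 = 7/3.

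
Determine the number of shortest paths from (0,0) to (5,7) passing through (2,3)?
350

Working:
To (2,3): C(5,2)=10. From there: C(7,3)=35. Total: 350.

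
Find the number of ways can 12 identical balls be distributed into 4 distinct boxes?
455

Working:
C(12+4-1, 4-1) = C(15, 3) = 455.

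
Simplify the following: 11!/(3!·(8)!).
165

Working:
This is C(11,3) = 165.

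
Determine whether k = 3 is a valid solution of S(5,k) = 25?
S(5,3) = 3·S(4,3) + S(4,2) = 3·6 + 7 = 25, which equals 25.

Answer: Yes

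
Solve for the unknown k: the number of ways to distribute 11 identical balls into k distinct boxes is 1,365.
5

Stars and bars: the count is C(11+k−1, k−1), increasing in k. k=3: C(13,2) = 78, k=4: C(14,3) = 364, k=5: C(15,4) = 1,365 ✓. So k = 5.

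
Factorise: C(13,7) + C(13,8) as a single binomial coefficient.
By Pascal's identity: C(13,7) + C(13,8) = C(14,8) = 3,003.

Answer: C(14,8)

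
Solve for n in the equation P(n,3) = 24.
4

Solution: P(n,3) = n(n−1)(n−2) is increasing in n; n(n−1)(n−2) ≈ (n−1)^3 = 24 gives n ≈ 3.9. Check: P(3,3) = 6, P(4,3) = 24 ✓. So n = 4.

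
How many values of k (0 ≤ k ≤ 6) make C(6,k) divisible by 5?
3

Working:
Checking C(6,k) mod 5 for k = 0..6: divisible at k = 2, 3, 4. That's 3 values.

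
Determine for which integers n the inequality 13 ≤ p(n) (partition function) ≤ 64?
7, 8, 9, 10, 11

Working:
Tabulating p(n) via p(n) = p(n−1) + p(n−2) − p(n−5) − p(n−7) + …: p(6)=11; p(7)=15; p(8)=22; p(9)=30; p(10)=42; p(11)=56; p(12)=77. So valid n = 7, 8, 9, 10, 11.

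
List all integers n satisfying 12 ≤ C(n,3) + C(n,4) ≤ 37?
5, 6

Explanation: C(4,3)+C(4,4)=5; C(5,3)+C(5,4)=15; C(6,3)+C(6,4)=35; C(7,3)+C(7,4)=70. So valid n = 5, 6.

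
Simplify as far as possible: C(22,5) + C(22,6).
100,947

Explanation: By Pascal's identity: C(23,6) = 100,947.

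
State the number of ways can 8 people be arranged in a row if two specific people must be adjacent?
10,080

Explanation: Treat pair as unit: (8-1)! arrangements × 2 internal orders = 10,080.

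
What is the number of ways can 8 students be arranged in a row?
Arrangements of 8 distinct objects: 8! = 40,320.
Final answer: 40,320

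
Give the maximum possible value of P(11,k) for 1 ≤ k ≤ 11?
39,916,800

Reasoning: P(11,k) increases in k, so maximum at k = 11: 11! = 39,916,800.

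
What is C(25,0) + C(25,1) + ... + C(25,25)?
33,554,432

Working:
Sum of binomial coefficients = 2^25 = 33,554,432.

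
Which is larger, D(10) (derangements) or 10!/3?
D(10)

Solution: D(10) = (10-1)·[D(9) + D(8)] = 9·[133,496 + 14,833] = 1,334,961; 10!/3 = 3,628,800/3 = 1,209,600.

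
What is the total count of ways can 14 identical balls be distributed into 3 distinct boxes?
120
C(14+3-1, 3-1) = C(16, 2) = 120.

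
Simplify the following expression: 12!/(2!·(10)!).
This is C(12,2) = 66.
Final answer: 66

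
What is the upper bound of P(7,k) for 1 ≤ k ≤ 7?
5,040

Explanation: P(7,k) increases in k, so maximum at k = 7: 7! = 5,040.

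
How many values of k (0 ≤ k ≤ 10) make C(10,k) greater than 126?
3

Reasoning: Row 10 is unimodal and symmetric about k=10/2. C(10,3)=120 ≤ 126; C(10,4)=210 > 126; by symmetry C(10,k) > 126 for k = 4..6. That's 6 - 4 + 1 = 3 values.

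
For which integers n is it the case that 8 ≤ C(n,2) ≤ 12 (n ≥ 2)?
5
C(4,2)=6; C(5,2)=10; C(6,2)=15. So valid n = 5.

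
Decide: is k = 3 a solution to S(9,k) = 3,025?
Yes

Reasoning: S(9,3) = 3·S(8,3) + S(8,2) = 3·966 + 127 = 3,025, which equals 3,025.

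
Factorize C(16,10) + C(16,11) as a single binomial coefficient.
C(17,11)

Reasoning: By Pascal's identity: C(16,10) + C(16,11) = C(17,11) = 12,376.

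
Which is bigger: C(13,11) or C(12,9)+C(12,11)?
C(13,11)=78; C(12,9)+C(12,11)=220+12=232.

Answer: C(12,9)+C(12,11)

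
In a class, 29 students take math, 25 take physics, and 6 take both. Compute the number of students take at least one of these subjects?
48

Explanation: |A∪B| = |A|+|B|-|A∩B| = 29+25-6 = 48.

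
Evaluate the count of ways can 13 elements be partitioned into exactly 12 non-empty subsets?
78

Working:
This equals S(13,12), the Stirling number of the 2nd kind.
Using the Stirling recurrence: S(n,k) = k·S(n-1,k) + S(n-1,k-1)
S(13,12) = 12·S(12,12) + S(12,11)
         = 12·1 + 66
         = 12 + 66
         = 78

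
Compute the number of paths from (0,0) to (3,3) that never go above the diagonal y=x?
Counted by the Catalan number C_3: C_3 = C(6,3)/(3+1) = 20/4 = 5.
Final answer: 5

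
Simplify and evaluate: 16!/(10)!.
5,765,760

Explanation: This equals 16×15×...×11 = 5,765,760.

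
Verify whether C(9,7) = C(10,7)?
LHS = C(9,7) = 36; RHS = C(10,7) = 120. 36 ≠ 120, so the statement does not hold.
Final answer: False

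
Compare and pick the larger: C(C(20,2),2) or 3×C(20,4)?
C(C(20,2),2)=17,955, 3×C(20,4)=14,535.
Final answer: C(C(20,2),2)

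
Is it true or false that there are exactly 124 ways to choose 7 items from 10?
False

C(10,7) = 120 ≠ 124.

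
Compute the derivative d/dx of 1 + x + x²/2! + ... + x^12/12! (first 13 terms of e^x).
1 + x + x²/2! + ... + x^11/11!

Reasoning: Differentiating term by term gives the first 12 terms of e^x.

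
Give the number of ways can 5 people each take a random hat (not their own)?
Using D(n) = (n-1)[D(n-1) + D(n-2)]:
D(5) = (5-1) × [D(4) + D(3)]
      = 4 × [9 + 2]
      = 4 × 11
      = 44

Answer: 44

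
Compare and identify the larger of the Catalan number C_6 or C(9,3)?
C_6

Working:
C_6 = C(12,6)/(6+1) = 924/7 = 132; C(9,3) = 84.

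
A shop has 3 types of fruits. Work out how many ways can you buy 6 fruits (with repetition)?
28

Reasoning: Stars and bars: C(6+3-1, 6) = C(8, 6) = 28.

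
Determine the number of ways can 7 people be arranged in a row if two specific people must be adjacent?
1,440
Treat pair as unit: (7-1)! arrangements × 2 internal orders = 1,440.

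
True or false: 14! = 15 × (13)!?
False

Reasoning: 14! = 14 × 13! = 87,178,291,200, but 15 × 13! = 93,405,312,000.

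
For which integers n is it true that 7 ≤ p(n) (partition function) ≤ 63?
5, 6, 7, 8, 9, 10, 11

Explanation: Tabulating p(n) via p(n) = p(n−1) + p(n−2) − p(n−5) − p(n−7) + …: p(4)=5; p(5)=7; p(6)=11; p(7)=15; p(8)=22; p(9)=30; p(10)=42; p(11)=56; p(12)=77. So valid n = 5, 6, 7, 8, 9, 10, 11.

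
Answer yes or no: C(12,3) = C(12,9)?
Yes
Symmetry C(n,k) = C(n,n-k): C(12,3) = 220 and C(12,9) = 220. Both sides agree, so the statement holds.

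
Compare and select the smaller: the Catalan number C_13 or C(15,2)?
C(15,2)

Explanation: C_13 = C(26,13)/(13+1) = 10,400,600/14 = 742,900; C(15,2) = 105.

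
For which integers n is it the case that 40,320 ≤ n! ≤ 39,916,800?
8, 9, 10, 11
n! is strictly increasing; 8! = 40,320 and 11! = 39,916,800, so valid n = 8, 9, 10, 11.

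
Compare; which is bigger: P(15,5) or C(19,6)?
P(15,5)

P(15,5)=360,360, C(19,6)=27,132.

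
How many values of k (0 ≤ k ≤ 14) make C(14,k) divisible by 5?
0

Working:
Checking C(14,k) mod 5 for k = 0..14: none are divisible by 5. Count = 0.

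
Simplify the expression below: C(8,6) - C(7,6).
21

C(8,6) - C(7,6) = C(7,5) = 21.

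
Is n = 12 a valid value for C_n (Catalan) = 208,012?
Yes

Working:
C_12 = C(24,12)/(12+1) = 2,704,156/13 = 208,012, which equals 208,012.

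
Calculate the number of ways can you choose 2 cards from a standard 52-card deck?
C(52,2) = 1,326.
Final answer: 1,326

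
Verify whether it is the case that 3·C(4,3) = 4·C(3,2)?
True

Reasoning: Absorption identity k·C(n,k) = n·C(n-1,k-1). LHS = 3·4 = 12; RHS = 4·3 = 12.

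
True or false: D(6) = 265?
True
Derangements of 6 elements: D(6) = (6-1)·[D(5) + D(4)] = 5·[44 + 9] = 265.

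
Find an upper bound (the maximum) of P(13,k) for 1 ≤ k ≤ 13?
6,227,020,800

Reasoning: P(13,k) increases in k, so maximum at k = 13: 13! = 6,227,020,800.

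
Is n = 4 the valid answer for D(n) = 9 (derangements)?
Yes

Working:
D(4) = (4-1)·[D(3) + D(2)] = 3·[2 + 1] = 9, which equals 9.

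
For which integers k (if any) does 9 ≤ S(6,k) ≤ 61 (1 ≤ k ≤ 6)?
2, 5
S(6,1)=1; S(6,2)=31; S(6,3)=90; S(6,4)=65; S(6,5)=15; S(6,6)=1. So valid k = 2, 5.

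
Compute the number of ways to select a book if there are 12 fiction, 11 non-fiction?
23

Explanation: By the addition principle: 12 + 11 = 23.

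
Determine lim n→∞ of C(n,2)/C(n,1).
C(n,2)/C(n,1) = (n-1)/2 → ∞ as n → ∞.

Answer: ∞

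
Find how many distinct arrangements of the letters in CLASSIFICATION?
1,816,214,400

Solution: Word has 14 letters (C=2, L=1, A=2, S=2, I=3, F=1, T=1, O=1, N=1). Arrangements: 14!/Π(k!) = 1,816,214,400.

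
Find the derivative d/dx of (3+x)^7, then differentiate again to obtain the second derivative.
42(3+x)^5

Explanation: First derivative: 7(3+x)^{6}. Second derivative: 7·6·(3+x)^{5} = 42(3+x)^{5}.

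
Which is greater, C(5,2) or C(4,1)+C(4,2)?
By Pascal's identity: C(5,2) = C(4,1)+C(4,2) = 10. Equal.

Answer: Equal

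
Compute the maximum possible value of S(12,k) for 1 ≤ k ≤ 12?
Row S(12,k) for k = 1..12 (via S(n,k) = k·S(n−1,k) + S(n−1,k−1)): 1, 2,047, 86,526, 611,501, 1,379,400, 1,323,652, 627,396, 159,027, 22,275, 1,705, 66, 1. The row is unimodal; maximum at k = 5: 1,379,400.
Final answer: 1,379,400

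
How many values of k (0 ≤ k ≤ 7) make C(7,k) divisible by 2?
0

Working:
Checking C(7,k) mod 2 for k = 0..7: none are divisible by 2. Count = 0.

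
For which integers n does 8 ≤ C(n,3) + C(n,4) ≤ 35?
5, 6

Solution: C(4,3)+C(4,4)=5; C(5,3)+C(5,4)=15; C(6,3)+C(6,4)=35; C(7,3)+C(7,4)=70. So valid n = 5, 6.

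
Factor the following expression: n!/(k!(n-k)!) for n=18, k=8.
C(18,8) = 43,758
This is the binomial coefficient C(18,8) = 43,758.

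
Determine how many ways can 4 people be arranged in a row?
24

Reasoning: Arrangements of 4 distinct objects: 4! = 24.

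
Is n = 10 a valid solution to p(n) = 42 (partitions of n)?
Yes

Pentagonal recurrence p(n) = p(n−1) + p(n−2) − p(n−5) − p(n−7) + …: p(10) = p(9) + p(8) − p(5) − p(3) = 30 + 22 − 7 − 3 = 42, which equals 42.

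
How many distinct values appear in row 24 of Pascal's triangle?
Row 24 has entries C(24,0)..C(24,24); by symmetry C(24,k)=C(24,24-k), giving 13 distinct values.

Answer: 13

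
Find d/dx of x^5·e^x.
(5x^4 + x^5)e^x

Reasoning: Product rule: d/dx[x^5]·e^x + x^5·d/dx[e^x] = 5x^{4}e^x + x^5e^x.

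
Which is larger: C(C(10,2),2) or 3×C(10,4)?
C(C(10,2),2)
C(C(10,2),2)=990, 3×C(10,4)=630.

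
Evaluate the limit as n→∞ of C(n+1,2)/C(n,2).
1

Solution: Both numerator and denominator grow as n^2/2! for large n, so the ratio → 1.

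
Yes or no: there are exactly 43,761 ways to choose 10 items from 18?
No

C(18,10) = 43,758 ≠ 43761.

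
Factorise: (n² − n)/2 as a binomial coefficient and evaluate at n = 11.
C(n,2); C(11,2) = 55

Explanation: (n² − n)/2 = n(n−1)/2 = C(n,2). At n = 11: C(11,2) = 55.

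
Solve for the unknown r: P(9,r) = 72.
2

Explanation: P(9,r) = 9·8·…·(9−r+1), a product of r factors. Multiplying down from 9: 9 = 9; 9·8 = 72 ✓ (2 factors). So r = 2.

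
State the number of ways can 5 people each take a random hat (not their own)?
44

Solution: Using D(n) = (n-1)[D(n-1) + D(n-2)]:
D(5) = (5-1) × [D(4) + D(3)]
      = 4 × [9 + 2]
      = 4 × 11
      = 44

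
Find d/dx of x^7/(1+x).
(7x^6(1+x) - x^7)/(1+x)²

Solution: Quotient rule: [7x^{6}(1+x) - x^7]/(1+x)².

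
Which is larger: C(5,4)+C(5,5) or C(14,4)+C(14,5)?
C(14,4)+C(14,5)

Solution: First=6, Second=3,003.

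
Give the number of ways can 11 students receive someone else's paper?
14,684,570

Working:
Using D(n) = (n-1)[D(n-1) + D(n-2)]:
D(11) = (11-1) × [D(10) + D(9)]
      = 10 × [1334961 + 133496]
      = 10 × 1468457
      = 14,684,570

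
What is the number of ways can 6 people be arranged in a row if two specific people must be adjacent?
240

Solution: Treat pair as unit: (6-1)! arrangements × 2 internal orders = 240.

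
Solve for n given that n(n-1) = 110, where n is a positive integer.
11
n² − n − 110 = 0, so n = (1 ± √(1 + 4·110))/2 = (1 ± √441)/2 = (1 ± 21)/2, i.e. n = 11 or n = -10. Taking the positive root, n = 11 (check: 11×10 = 110).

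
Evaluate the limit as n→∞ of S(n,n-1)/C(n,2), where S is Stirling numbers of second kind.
1
S(n,n-1) = C(n,2), so the limit is 1.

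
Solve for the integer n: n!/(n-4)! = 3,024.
9

Solution: n!/(n-4)! = n×(n-1)×(n-2)×(n-3), a product of 4 consecutive integers ≈ (n−1.5)^4. 3,024^(1/4) + 1.5 ≈ 8.9; check n = 9: 9×8×7×6 = 3,024 ✓. So n = 9.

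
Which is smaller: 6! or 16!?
6!

Solution: 6!=720, 16!=20,922,789,888,000. 16! > 6!.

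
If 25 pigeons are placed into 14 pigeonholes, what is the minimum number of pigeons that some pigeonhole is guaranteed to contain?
2

Explanation: Pigeonhole: ⌈25/14⌉ = 2.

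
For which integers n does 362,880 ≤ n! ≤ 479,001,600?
n! is strictly increasing; 9! = 362,880 and 12! = 479,001,600, so valid n = 9, 10, 11, 12.

Answer: 9, 10, 11, 12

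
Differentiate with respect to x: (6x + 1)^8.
48(6x + 1)^7

Explanation: Chain rule: 8(6x+1)^{7} × 6 = 48(6x+1)^{7}.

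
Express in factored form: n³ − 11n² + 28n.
n(n − 4)(n − 7)
n³ − 11n² + 28n = n(n² − 11n + 28) = n(n − 4)(n − 7).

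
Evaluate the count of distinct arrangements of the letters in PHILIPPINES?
1,108,800

Word has 11 letters (P=3, H=1, I=3, L=1, N=1, E=1, S=1). Arrangements: 11!/Π(k!) = 1,108,800.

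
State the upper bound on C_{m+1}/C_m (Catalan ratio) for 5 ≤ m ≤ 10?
C_{m+1}/C_m = 2(2m+1)/(m+2), which increases with m. Maximum at m = 10: 2·21/12 = 7/2.
Final answer: 7/2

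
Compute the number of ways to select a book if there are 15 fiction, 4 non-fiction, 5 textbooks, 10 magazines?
34

By the addition principle: 15 + 4 + 5 + 10 = 34.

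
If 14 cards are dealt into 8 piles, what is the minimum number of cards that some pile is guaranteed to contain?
Pigeonhole: ⌈14/8⌉ = 2.
Final answer: 2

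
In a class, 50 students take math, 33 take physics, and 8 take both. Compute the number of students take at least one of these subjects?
75

|A∪B| = |A|+|B|-|A∩B| = 50+33-8 = 75.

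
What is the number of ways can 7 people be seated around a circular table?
720

Working:
Circular arrangements: (7-1)! = 720.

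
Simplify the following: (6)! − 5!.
600

Working:
(6)! − 5! = (6)·5! − 5! = (6−1)·5! = 5·5! = 600.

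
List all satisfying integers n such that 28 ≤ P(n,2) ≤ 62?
P(5,2)=20; P(6,2)=30; P(7,2)=42; P(8,2)=56; P(9,2)=72. So valid n = 6, 7, 8.

Answer: 6, 7, 8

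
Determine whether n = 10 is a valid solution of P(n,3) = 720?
Yes

P(10,3) = 10·9·8 = 720, which equals 720.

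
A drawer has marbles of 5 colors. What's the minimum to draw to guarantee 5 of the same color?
Worst case: 4 of each = 20. One more: 21.

Answer: 21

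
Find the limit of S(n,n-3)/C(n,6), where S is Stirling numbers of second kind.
15

Explanation: The leading term of S(n,n-3) as a polynomial in n is (5)!!·C(n,6), so the ratio → (5)!! = 15.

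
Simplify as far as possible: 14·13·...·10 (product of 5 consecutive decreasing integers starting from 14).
240,240

Reasoning: This is P(14,5) = 14!/(9)! = 240,240.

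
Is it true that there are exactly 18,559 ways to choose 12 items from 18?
False

Working:
C(18,12) = 18,564 ≠ 18559.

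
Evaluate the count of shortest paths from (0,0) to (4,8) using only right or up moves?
495

Solution: Choose 4 rights from 12 moves: C(12,4) = 495.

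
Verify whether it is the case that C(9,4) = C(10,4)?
False

Explanation: LHS = C(9,4) = 126; RHS = C(10,4) = 210. 126 ≠ 210, so the statement does not hold.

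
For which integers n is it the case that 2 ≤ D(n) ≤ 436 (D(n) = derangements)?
3, 4, 5, 6

Solution: Using D(n) = (n−1)[D(n−1) + D(n−2)] with D(1)=0, D(2)=1: D(2)=1; D(3)=2; D(4)=9; D(5)=44; D(6)=265; D(7)=1,854. So valid n = 3, 4, 5, 6.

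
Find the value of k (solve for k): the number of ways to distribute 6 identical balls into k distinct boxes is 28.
Stars and bars: the count is C(6+k−1, k−1), increasing in k. k=2: C(7,1) = 7, k=3: C(8,2) = 28 ✓. So k = 3.
Final answer: 3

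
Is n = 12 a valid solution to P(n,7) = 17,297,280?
No

Reasoning: P(12,7) = 12·11·10·9·8·7·6 = 3,991,680, which does not equal 17,297,280.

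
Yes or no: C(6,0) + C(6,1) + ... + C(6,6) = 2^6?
Yes

Solution: Binomial theorem with x = y = 1: Σ C(6,i) = (1+1)^6 = 2^6 = 64. The statement holds.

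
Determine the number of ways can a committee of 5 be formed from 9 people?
126

Working:
C(9,5) = 9! / (5! × (9-5)!)
         = 9! / (5! × 4!)
         = 126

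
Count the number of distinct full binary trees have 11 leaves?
16,796

Solution: Using the Catalan number formula: C_n = C(2n, n) / (n+1)
C_10 = C(20, 10) / (10+1)
     = 184756 / 11
     = 16,796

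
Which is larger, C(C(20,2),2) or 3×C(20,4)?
C(C(20,2),2)

Explanation: C(C(20,2),2)=17,955, 3×C(20,4)=14,535.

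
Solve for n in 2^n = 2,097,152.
21

2,097,152 = 1,024 × 1,024 × 2 = 2^10 × 2^10 × 2^1 = 2^21, so n = 21.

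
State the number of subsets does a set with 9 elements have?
512

Reasoning: Each element can be included or excluded: 2^9 = 512.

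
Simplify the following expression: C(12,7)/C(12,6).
C(n,k+1)/C(n,k) = (n−k)/(k+1). Here (12−6)/(6+1) = 6/7 = 6/7.

Answer: 6/7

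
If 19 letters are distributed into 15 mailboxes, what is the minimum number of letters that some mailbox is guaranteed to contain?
2

Pigeonhole: ⌈19/15⌉ = 2.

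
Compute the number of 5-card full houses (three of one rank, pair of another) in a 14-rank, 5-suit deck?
18,200

Reasoning: Triple rank: 14. Triple suits: C(5,3)=10. Pair rank: 13. Pair suits: C(5,2)=10. Total: 18,200.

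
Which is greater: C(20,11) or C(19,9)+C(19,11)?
Equal

Working:
C(20,11)=167,960; C(19,9)+C(19,11)=92,378+75,582=167,960.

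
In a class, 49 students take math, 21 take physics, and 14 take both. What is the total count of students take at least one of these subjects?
|A∪B| = |A|+|B|-|A∩B| = 49+21-14 = 56.
Final answer: 56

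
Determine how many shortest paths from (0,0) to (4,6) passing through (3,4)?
105

Working:
To (3,4): C(7,3)=35. From there: C(3,1)=3. Total: 105.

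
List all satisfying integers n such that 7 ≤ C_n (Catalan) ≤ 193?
4, 5, 6

C_3=5; C_4=14; C_5=42; C_6=132; C_7=429. So valid n = 4, 5, 6.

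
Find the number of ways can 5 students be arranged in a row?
120

Solution: Arrangements of 5 distinct objects: 5! = 120.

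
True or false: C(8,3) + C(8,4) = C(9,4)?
True

Reasoning: Pascal's identity C(n,k) + C(n,k+1) = C(n+1,k+1): 56 + 70 = 126 = C(9,4).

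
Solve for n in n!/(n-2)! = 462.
22

Explanation: n!/(n-2)! = n×(n-1), a product of 2 consecutive integers ≈ (n−0.5)^2. 462^(1/2) + 0.5 ≈ 22.0; check n = 22: 22×21 = 462 ✓. So n = 22.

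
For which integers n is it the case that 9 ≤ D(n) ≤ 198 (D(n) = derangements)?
Using D(n) = (n−1)[D(n−1) + D(n−2)] with D(1)=0, D(2)=1: D(3)=2; D(4)=9; D(5)=44; D(6)=265. So valid n = 4, 5.

Answer: 4, 5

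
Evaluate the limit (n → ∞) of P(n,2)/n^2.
1
P(n,2) = n(n-1) ≈ n^2 for large n. Limit = 1.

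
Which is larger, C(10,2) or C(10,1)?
C(10,2)=45, C(10,1)=10.
Final answer: C(10,2)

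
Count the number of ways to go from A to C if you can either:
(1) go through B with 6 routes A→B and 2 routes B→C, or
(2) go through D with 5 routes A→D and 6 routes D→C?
Route via B: 6×2=12. Route via D: 5×6=30. Total: 42.

Answer: 42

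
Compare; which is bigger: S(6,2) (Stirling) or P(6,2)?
S(6,2)

Explanation: S(6,2) = 2·S(5,2) + S(5,1) = 2·15 + 1 = 31; P(6,2) = 30.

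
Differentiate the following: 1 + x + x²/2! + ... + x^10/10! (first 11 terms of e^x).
1 + x + x²/2! + ... + x^9/9!

Solution: Differentiating term by term gives the first 10 terms of e^x.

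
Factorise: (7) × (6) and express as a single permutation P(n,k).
P(7,2) = 7!/(5)!
Product of 2 consecutive descending integers starting at 7: P(7,2) = 7!/5! = 42.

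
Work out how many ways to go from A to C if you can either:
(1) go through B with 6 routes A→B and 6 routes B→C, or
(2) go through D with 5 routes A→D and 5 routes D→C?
61

Solution: Route via B: 6×6=36. Route via D: 5×5=25. Total: 61.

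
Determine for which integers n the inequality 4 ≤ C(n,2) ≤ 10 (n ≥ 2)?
4, 5

Working:
C(3,2)=3; C(4,2)=6; C(5,2)=10; C(6,2)=15. So valid n = 4, 5.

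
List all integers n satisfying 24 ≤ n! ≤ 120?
4, 5

n! is strictly increasing; 4! = 24 and 5! = 120, so valid n = 4, 5.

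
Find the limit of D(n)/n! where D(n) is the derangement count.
1/e

Reasoning: D(n)/n! → 1/e ≈ 0.3679 as n → ∞.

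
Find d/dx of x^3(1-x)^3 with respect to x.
Product rule: 3x^{2}(1-x)^{3} + x^3·(-3)(1-x)^{2}.

Answer: 3x^2(1-x)^3 - 3x^3(1-x)^2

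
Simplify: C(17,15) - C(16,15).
120

Solution: C(17,15) - C(16,15) = C(16,14) = 120.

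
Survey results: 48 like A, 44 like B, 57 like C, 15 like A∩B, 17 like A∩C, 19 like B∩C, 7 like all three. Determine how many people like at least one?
|A∪B∪C| = 48+44+57-15-17-19+7 = 105.

Answer: 105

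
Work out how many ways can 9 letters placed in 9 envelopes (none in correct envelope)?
133,496

Reasoning: Using D(n) = (n-1)[D(n-1) + D(n-2)]:
D(9) = (9-1) × [D(8) + D(7)]
      = 8 × [14833 + 1854]
      = 8 × 16687
      = 133,496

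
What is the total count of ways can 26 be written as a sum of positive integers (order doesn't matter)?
2,436
Pentagonal recurrence p(n) = p(n−1) + p(n−2) − p(n−5) − p(n−7) + …: p(26) = p(25) + p(24) − p(21) − p(19) + p(14) + p(11) − p(4) − p(0) = 1,958 + 1,575 − 792 − 490 + 135 + 56 − 5 − 1 = 2,436.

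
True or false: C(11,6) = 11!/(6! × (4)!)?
The correct denominator is 6!×5!, giving C(11,6) = 462; the stated RHS is 11!/(6!×4!) = 2,310 ≠ 462, so the statement does not hold.
Final answer: False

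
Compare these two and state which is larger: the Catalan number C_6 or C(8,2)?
C_6

Reasoning: C_6 = C(12,6)/(6+1) = 924/7 = 132; C(8,2) = 28.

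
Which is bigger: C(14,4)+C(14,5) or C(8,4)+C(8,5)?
First=3,003, Second=126.
Final answer: C(14,4)+C(14,5)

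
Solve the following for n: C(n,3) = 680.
17

Solution: C(n,3) = n(n−1)(n−2)/3! is increasing in n, and n(n−1)(n−2) = 3!·680 = 4,080 ≈ (n−1)^3 gives n ≈ 17.0. Check: C(15,3) = 455, C(16,3) = 560, C(17,3) = 680 ✓. So n = 17.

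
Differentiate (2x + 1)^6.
12(2x + 1)^5
Chain rule: 6(2x+1)^{5} × 2 = 12(2x+1)^{5}.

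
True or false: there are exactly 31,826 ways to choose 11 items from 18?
False

Reasoning: C(18,11) = 31,824 ≠ 31826.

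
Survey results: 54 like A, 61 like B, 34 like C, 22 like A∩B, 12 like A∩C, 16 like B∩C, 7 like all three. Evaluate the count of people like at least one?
106

Reasoning: |A∪B∪C| = 54+61+34-22-12-16+7 = 106.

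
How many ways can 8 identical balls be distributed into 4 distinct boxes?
165

Reasoning: C(8+4-1, 4-1) = C(11, 3) = 165.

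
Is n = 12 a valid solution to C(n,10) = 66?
Yes

C(12,10) = 12·11·10·9·8·7·6·5·4·3/10! = 239,500,800/3,628,800 = 66, which equals 66.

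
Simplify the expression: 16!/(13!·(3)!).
560
This is C(16,13) = 560.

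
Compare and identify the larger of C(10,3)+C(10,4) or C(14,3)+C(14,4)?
C(14,3)+C(14,4)

Solution: First=330, Second=1,365.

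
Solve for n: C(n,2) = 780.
C(n,2) = n(n−1)/2! is increasing in n, and n(n−1) = 2!·780 = 1,560 ≈ (n−0.5)^2 gives n ≈ 40.0. Check: C(38,2) = 703, C(39,2) = 741, C(40,2) = 780 ✓. So n = 40.

Answer: 40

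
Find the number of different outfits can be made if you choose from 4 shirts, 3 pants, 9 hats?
By the multiplication principle: 4 × 3 × 9 = 108.
Final answer: 108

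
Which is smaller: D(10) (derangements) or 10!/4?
10!/4

Working:
D(10) = (10-1)·[D(9) + D(8)] = 9·[133,496 + 14,833] = 1,334,961; 10!/4 = 3,628,800/4 = 907,200.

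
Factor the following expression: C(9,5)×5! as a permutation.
P(9,5)
C(9,5)×5! = [9!/(5!(4)!)]×5! = 9!/(4)! = P(9,5) = 15,120.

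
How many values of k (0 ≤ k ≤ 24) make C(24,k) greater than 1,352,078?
5

Solution: Row 24 is unimodal and symmetric about k=24/2. C(24,9)=1,307,504 ≤ 1,352,078; C(24,10)=1,961,256 > 1,352,078; by symmetry C(24,k) > 1,352,078 for k = 10..14. That's 14 - 10 + 1 = 5 values.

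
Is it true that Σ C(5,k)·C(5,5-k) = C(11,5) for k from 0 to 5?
False
Vandermonde's identity gives C(10,5) = 252; RHS C(11,5) = 462.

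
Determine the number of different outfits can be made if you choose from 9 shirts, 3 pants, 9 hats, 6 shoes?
By the multiplication principle: 9 × 3 × 9 × 6 = 1,458.

Answer: 1,458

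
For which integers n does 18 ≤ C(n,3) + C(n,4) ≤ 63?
6
C(5,3)+C(5,4)=15; C(6,3)+C(6,4)=35; C(7,3)+C(7,4)=70. So valid n = 6.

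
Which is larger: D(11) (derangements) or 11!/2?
11!/2

Reasoning: D(11) = (11-1)·[D(10) + D(9)] = 10·[1,334,961 + 133,496] = 14,684,570; 11!/2 = 39,916,800/2 = 19,958,400.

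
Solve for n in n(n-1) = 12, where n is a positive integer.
4

Reasoning: n² − n − 12 = 0, so n = (1 ± √(1 + 4·12))/2 = (1 ± √49)/2 = (1 ± 7)/2, i.e. n = 4 or n = -3. Taking the positive root, n = 4 (check: 4×3 = 12).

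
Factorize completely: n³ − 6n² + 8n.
n³ − 6n² + 8n = n(n² − 6n + 8) = n(n − 2)(n − 4).
Final answer: n(n − 2)(n − 4)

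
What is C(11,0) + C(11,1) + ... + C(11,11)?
2,048
Sum of binomial coefficients = 2^11 = 2,048.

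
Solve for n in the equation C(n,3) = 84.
9

Reasoning: C(n,3) = n(n−1)(n−2)/3! is increasing in n, and n(n−1)(n−2) = 3!·84 = 504 ≈ (n−1)^3 gives n ≈ 9.0. Check: C(7,3) = 35, C(8,3) = 56, C(9,3) = 84 ✓. So n = 9.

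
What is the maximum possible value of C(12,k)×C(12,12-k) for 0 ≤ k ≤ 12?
C(12,k)·C(12,12-k) = C(12,k)², maximised at the centre k = 6: C(12,6)² = 853,776.
Final answer: 853,776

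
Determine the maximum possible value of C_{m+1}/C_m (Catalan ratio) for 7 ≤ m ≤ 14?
29/8

Reasoning: C_{m+1}/C_m = 2(2m+1)/(m+2), which increases with m. Maximum at m = 14: 2·29/16 = 29/8.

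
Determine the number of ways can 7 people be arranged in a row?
5,040

Explanation: Arrangements of 7 distinct objects: 7! = 5,040.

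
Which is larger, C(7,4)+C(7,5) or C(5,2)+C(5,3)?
C(7,4)+C(7,5)

Explanation: First=56, Second=20.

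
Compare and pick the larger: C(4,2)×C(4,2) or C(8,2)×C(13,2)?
C(8,2)×C(13,2)

Reasoning: C(4,2)×C(4,2)=36, C(8,2)×C(13,2)=2,184.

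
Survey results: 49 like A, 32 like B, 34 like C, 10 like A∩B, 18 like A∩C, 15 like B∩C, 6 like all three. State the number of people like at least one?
78
|A∪B∪C| = 49+32+34-10-18-15+6 = 78.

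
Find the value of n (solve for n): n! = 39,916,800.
11

Reasoning: n! is strictly increasing. 9! = 362,880, 10! = 3,628,800, 11! = 39,916,800 ✓. So n = 11.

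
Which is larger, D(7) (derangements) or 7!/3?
D(7)

D(7) = (7-1)·[D(6) + D(5)] = 6·[265 + 44] = 1,854; 7!/3 = 5,040/3 = 1,680.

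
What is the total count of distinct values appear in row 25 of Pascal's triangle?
Row 25 has entries C(25,0)..C(25,25); by symmetry C(25,k)=C(25,25-k), giving 13 distinct values.

Answer: 13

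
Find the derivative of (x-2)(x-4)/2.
(2x - 6)/2
d/dx[(x-2)(x-4)] = (x-4) + (x-2) = 2x - 6. Dividing by 2 gives (2x - 6)/2.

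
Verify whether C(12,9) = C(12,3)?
True

Working:
Symmetry C(n,k) = C(n,n-k): C(12,9) = 220 and C(12,3) = 220. Both sides agree, so the statement holds.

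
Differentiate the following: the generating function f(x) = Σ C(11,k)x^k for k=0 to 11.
Term-by-term differentiation gives Σ k·C(11,k)x^{k-1} for k=1 to 11.
Final answer: Σ k·C(11,k)x^(k-1) for k=1 to 11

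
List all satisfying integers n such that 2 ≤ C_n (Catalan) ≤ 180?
2, 3, 4, 5, 6

Solution: C_1=1; C_2=2; C_3=5; C_4=14; C_5=42; C_6=132; C_7=429. So valid n = 2, 3, 4, 5, 6.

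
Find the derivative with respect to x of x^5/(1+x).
Quotient rule: [5x^{4}(1+x) - x^5]/(1+x)².
Final answer: (5x^4(1+x) - x^5)/(1+x)²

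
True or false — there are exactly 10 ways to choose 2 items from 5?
True

Explanation: C(5,2) = 10.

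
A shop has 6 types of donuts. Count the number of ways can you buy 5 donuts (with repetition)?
252

Explanation: Stars and bars: C(5+6-1, 5) = C(10, 5) = 252.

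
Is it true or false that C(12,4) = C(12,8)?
True

Explanation: Symmetry C(n,k) = C(n,n-k): C(12,4) = 495 and C(12,8) = 495. Both sides agree, so the statement holds.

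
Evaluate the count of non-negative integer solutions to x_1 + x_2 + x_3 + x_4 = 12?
455

Explanation: C(12+4-1, 4-1) = 455.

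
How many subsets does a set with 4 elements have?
16

Working:
Each element can be included or excluded: 2^4 = 16.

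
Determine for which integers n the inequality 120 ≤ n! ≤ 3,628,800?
n! is strictly increasing; 5! = 120 and 10! = 3,628,800, so valid n = 5, 6, 7, 8, 9, 10.

Answer: 5, 6, 7, 8, 9, 10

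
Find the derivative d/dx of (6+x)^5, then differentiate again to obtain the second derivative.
20(6+x)^3

Working:
First derivative: 5(6+x)^{4}. Second derivative: 5·4·(6+x)^{3} = 20(6+x)^{3}.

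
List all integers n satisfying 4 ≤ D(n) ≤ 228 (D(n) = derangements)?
4, 5

Working:
Using D(n) = (n−1)[D(n−1) + D(n−2)] with D(1)=0, D(2)=1: D(3)=2; D(4)=9; D(5)=44; D(6)=265. So valid n = 4, 5.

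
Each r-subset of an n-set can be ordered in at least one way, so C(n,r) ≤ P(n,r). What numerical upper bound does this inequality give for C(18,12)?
P(18,12) = 18·17·16·15·14·13·12·11·10·9·8·7 = 8,892,185,702,400, so C(18,12) ≤ 8,892,185,702,400. (The bound is loose by a factor of 12! = 479,001,600: C(18,12) = 8,892,185,702,400/479,001,600 = 18,564.)

Answer: 8,892,185,702,400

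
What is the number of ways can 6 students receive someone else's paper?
265
Using D(n) = (n-1)[D(n-1) + D(n-2)]:
D(6) = (6-1) × [D(5) + D(4)]
      = 5 × [44 + 9]
      = 5 × 53
      = 265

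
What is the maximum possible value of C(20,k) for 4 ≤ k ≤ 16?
C(20,k) is maximised at the centre of the row: C(20,10) = 184,756.

Answer: 184,756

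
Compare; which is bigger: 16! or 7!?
16!

16!=20,922,789,888,000, 7!=5,040. 16! > 7!.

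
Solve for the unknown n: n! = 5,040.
7

Reasoning: n! is strictly increasing. 5! = 120, 6! = 720, 7! = 5,040 ✓. So n = 7.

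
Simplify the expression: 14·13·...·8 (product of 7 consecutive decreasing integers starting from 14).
17,297,280

Reasoning: This is P(14,7) = 14!/(7)! = 17,297,280.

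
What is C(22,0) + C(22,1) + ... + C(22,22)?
4,194,304

Working:
Sum of binomial coefficients = 2^22 = 4,194,304.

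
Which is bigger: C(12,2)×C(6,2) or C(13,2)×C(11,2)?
C(13,2)×C(11,2)
C(12,2)×C(6,2)=990, C(13,2)×C(11,2)=4,290.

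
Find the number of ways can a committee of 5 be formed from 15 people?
3,003

Solution: C(15,5) = 15! / (5! × (15-5)!)
         = 15! / (5! × 10!)
         = 3,003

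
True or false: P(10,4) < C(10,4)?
False

Explanation: P(10,4) = 5,040 and C(10,4) = 210; P(n,r) = r! × C(n,r) so P > C whenever r ≥ 2.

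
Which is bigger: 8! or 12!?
12!

Reasoning: 8!=40,320, 12!=479,001,600. 12! > 8!.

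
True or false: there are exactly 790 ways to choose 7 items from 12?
False

Explanation: C(12,7) = 792 ≠ 790.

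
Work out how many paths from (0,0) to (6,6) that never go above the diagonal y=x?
Counted by the Catalan number C_6: C_6 = C(12,6)/(6+1) = 924/7 = 132.
Final answer: 132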